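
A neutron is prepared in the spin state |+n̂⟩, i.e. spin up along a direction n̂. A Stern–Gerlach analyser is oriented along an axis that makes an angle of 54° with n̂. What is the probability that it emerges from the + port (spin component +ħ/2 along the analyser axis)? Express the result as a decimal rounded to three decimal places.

0.794

For spin-½, the probability of finding spin-up along an axis at angle θ to the initial spin direction is cos²(θ/2); spin-down is sin²(θ/2).
θ = 54°, so P = cos²(27°) ≈ 0.794.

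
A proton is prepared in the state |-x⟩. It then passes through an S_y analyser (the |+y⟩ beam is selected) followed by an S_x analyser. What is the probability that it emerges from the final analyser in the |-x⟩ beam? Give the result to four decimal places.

First analyser (S_y): from |-x⟩, P(|+y⟩) = 1/2.
After stage 1 the state is |+y⟩; P(|-x⟩) = |⟨-x|+y⟩|² = 1/2.
Joint probability = 1/2 × 1/2 = 0.2500.

0.2500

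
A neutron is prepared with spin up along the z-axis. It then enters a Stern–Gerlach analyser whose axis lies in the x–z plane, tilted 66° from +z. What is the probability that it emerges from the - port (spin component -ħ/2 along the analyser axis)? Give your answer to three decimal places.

For spin-½, the probability of finding spin-up along an axis at angle θ to the initial spin direction is cos²(θ/2); spin-down is sin²(θ/2).
θ = 66°, so P = sin²(33°) ≈ 0.297.

0.297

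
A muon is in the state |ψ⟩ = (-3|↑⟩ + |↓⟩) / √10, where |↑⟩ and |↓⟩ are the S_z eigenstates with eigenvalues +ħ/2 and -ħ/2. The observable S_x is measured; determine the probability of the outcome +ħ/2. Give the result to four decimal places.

0.2000

|+x⟩ = (|↑⟩ + |↓⟩)/√2, so ⟨+x|ψ⟩ = (-2) / (√2·√10).
P = |-2|² / 20 = 4/20.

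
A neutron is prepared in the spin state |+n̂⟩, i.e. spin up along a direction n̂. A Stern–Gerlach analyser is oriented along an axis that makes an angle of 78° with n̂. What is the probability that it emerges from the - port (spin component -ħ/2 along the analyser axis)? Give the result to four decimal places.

For spin-½, the probability of finding spin-up along an axis at angle θ to the initial spin direction is cos²(θ/2); spin-down is sin²(θ/2).
θ = 78°, so P = sin²(39°) ≈ 0.3960.

0.3960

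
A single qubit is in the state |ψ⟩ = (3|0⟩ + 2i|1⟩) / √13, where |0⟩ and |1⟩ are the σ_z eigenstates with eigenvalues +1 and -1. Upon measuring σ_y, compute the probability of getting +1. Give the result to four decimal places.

|+y⟩ = (|0⟩ + i|1⟩)/√2, so ⟨+y|ψ⟩ = (5) / (√2·√13).
P = |5|² / 26 = 25/26.

0.9615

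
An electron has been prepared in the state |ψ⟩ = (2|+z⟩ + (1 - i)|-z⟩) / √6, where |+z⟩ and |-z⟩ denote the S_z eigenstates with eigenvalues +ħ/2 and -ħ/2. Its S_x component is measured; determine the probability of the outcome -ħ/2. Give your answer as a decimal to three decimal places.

|-x⟩ = (|+z⟩ - |-z⟩)/√2, so ⟨-x|ψ⟩ = (1 + i) / (√2·√6).
P = |1 + i|² / 12 = 2/12.

0.167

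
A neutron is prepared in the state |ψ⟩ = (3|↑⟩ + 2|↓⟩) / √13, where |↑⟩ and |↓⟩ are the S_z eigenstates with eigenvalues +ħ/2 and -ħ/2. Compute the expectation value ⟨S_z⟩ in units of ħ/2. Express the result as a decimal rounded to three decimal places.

⟨σ_z⟩ = |a|² - |b|² divided by |a|²+|b|², with a, b the |↑⟩, |↓⟩ amplitudes.
= (9 - 4)/13 = 5/13.
⟨S_z⟩ = (ħ/2)·⟨σ_z⟩.

0.385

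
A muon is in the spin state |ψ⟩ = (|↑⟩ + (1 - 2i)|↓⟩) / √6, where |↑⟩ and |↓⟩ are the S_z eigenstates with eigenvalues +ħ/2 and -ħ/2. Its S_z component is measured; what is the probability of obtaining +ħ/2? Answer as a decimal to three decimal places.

0.167

The +ħ/2 outcome corresponds to |↑⟩. Its amplitude in |ψ⟩ is 1/√6.
P = |1|² / 6 = 1/6.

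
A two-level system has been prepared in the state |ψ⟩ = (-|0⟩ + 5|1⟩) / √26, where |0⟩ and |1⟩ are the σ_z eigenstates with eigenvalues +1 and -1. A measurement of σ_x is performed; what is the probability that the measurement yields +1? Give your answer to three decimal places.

|+x⟩ = (|0⟩ + |1⟩)/√2, so ⟨+x|ψ⟩ = (4) / (√2·√26).
P = |4|² / 52 = 16/52.

0.308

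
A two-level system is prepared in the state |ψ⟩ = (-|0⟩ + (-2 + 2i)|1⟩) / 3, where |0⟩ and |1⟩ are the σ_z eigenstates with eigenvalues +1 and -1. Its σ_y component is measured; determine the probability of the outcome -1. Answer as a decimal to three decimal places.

0.722

|-y⟩ = (|0⟩ - i|1⟩)/√2, so ⟨-y|ψ⟩ = (-3 - 2i) / (√2·3).
P = |-3 - 2i|² / 18 = 13/18.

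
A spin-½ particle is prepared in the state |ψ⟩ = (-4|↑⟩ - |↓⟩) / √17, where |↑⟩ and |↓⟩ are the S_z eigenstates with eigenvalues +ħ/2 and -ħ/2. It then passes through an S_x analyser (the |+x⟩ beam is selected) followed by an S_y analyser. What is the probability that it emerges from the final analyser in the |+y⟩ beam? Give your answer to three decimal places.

0.368

First analyser (S_x): P(|+x⟩) = |⟨+x|ψ⟩|² = 25/34.
After stage 1 the state is |+x⟩; P(|+y⟩) = |⟨+y|+x⟩|² = 1/2.
Joint probability = 25/34 × 1/2 = 0.368.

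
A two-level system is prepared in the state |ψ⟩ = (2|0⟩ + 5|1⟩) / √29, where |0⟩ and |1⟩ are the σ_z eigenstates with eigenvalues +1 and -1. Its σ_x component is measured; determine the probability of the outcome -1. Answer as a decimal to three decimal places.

0.155

|-x⟩ = (|0⟩ - |1⟩)/√2, so ⟨-x|ψ⟩ = (-3) / (√2·√29).
P = |-3|² / 58 = 9/58.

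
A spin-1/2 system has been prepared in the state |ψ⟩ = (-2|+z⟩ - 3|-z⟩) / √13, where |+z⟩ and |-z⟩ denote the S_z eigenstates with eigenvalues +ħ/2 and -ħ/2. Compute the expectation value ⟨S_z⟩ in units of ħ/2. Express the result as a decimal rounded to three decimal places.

⟨σ_z⟩ = |a|² - |b|² divided by |a|²+|b|², with a, b the |+z⟩, |-z⟩ amplitudes.
= (4 - 9)/13 = -5/13.
⟨S_z⟩ = (ħ/2)·⟨σ_z⟩.

-0.385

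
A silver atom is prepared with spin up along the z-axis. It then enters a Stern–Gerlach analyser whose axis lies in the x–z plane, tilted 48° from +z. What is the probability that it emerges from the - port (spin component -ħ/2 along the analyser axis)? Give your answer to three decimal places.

For spin-½, the probability of finding spin-up along an axis at angle θ to the initial spin direction is cos²(θ/2); spin-down is sin²(θ/2).
θ = 48°, so P = sin²(24°) ≈ 0.165.

0.165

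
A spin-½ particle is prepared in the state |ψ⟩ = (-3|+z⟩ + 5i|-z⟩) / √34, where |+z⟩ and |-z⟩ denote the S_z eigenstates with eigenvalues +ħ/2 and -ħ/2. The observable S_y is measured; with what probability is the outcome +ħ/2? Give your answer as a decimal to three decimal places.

0.059

|+y⟩ = (|+z⟩ + i|-z⟩)/√2, so ⟨+y|ψ⟩ = (2) / (√2·√34).
P = |2|² / 68 = 4/68.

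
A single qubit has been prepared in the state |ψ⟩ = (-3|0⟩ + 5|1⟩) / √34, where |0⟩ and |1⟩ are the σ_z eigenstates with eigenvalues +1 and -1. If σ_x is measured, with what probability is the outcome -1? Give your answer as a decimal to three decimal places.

|-x⟩ = (|0⟩ - |1⟩)/√2, so ⟨-x|ψ⟩ = (-8) / (√2·√34).
P = |-8|² / 68 = 64/68.

0.941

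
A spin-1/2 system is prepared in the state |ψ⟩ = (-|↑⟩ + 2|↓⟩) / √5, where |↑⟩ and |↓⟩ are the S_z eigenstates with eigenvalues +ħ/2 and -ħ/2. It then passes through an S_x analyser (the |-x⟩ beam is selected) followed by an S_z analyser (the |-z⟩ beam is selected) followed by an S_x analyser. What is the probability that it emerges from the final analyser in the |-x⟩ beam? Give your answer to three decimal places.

0.225

First analyser (S_x): P(|-x⟩) = |⟨-x|ψ⟩|² = 9/10.
After stage 1 the state is |-x⟩; P(|-z⟩) = |⟨-z|-x⟩|² = 1/2.
After stage 2 the state is |-z⟩; P(|-x⟩) = |⟨-x|-z⟩|² = 1/2.
Joint probability = 9/10 × 1/2 × 1/2 = 0.225.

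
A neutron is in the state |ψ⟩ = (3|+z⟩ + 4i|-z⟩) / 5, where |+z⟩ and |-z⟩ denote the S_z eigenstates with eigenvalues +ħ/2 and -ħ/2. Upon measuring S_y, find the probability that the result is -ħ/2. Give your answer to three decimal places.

0.020

|-y⟩ = (|+z⟩ - i|-z⟩)/√2, so ⟨-y|ψ⟩ = (-1) / (√2·5).
P = |-1|² / 50 = 1/50.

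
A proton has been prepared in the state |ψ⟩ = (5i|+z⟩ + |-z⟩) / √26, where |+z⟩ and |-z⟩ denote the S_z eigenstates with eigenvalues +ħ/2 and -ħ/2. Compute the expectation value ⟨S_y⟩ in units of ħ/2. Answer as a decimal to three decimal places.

-0.385

⟨σ_y⟩ = 2 Im(a* b)/(|a|²+|b|²) with a = 5i, b = 1.
a* b = -5i, so ⟨σ_y⟩ = -10/26.
⟨S_y⟩ = (ħ/2)·⟨σ_y⟩.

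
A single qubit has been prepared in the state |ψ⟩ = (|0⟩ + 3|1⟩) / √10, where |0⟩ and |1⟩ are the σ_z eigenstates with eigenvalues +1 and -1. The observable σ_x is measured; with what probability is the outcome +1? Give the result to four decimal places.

|+x⟩ = (|0⟩ + |1⟩)/√2, so ⟨+x|ψ⟩ = (4) / (√2·√10).
P = |4|² / 20 = 16/20.

0.8000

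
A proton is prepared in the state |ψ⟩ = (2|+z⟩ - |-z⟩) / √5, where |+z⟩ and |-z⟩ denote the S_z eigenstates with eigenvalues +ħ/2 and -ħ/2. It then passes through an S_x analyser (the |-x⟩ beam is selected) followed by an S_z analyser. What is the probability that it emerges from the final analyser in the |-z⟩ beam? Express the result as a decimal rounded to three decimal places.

First analyser (S_x): P(|-x⟩) = |⟨-x|ψ⟩|² = 9/10.
After stage 1 the state is |-x⟩; P(|-z⟩) = |⟨-z|-x⟩|² = 1/2.
Joint probability = 9/10 × 1/2 = 0.450.

0.450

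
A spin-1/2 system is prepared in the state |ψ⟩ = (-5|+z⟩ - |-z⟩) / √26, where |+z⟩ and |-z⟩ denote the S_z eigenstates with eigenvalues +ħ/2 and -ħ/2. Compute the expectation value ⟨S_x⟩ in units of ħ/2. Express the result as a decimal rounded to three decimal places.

⟨σ_x⟩ = 2 Re(a* b)/(|a|²+|b|²) with a = -5, b = -1.
a* b = 5, so ⟨σ_x⟩ = 10/26.
⟨S_x⟩ = (ħ/2)·⟨σ_x⟩.

0.385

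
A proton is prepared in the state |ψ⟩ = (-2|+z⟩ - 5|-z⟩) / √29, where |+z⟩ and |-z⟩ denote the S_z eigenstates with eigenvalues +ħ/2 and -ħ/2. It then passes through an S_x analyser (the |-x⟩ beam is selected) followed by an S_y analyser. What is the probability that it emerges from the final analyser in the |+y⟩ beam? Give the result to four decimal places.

First analyser (S_x): P(|-x⟩) = |⟨-x|ψ⟩|² = 9/58.
After stage 1 the state is |-x⟩; P(|+y⟩) = |⟨+y|-x⟩|² = 1/2.
Joint probability = 9/58 × 1/2 = 0.0776.

0.0776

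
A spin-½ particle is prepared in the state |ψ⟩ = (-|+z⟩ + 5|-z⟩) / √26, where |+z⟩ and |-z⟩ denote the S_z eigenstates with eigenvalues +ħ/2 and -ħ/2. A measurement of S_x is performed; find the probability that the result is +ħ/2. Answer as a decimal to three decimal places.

|+x⟩ = (|+z⟩ + |-z⟩)/√2, so ⟨+x|ψ⟩ = (4) / (√2·√26).
P = |4|² / 52 = 16/52.

0.308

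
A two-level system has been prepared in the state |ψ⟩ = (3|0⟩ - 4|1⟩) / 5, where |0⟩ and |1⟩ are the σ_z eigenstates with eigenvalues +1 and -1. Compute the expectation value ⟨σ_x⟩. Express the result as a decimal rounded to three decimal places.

⟨σ_x⟩ = 2 Re(a* b)/(|a|²+|b|²) with a = 3, b = -4.
a* b = -12, so ⟨σ_x⟩ = -24/25.

-0.960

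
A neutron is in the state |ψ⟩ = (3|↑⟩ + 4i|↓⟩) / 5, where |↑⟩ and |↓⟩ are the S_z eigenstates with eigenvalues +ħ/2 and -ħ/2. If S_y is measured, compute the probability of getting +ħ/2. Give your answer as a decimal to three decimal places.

|+y⟩ = (|↑⟩ + i|↓⟩)/√2, so ⟨+y|ψ⟩ = (7) / (√2·5).
P = |7|² / 50 = 49/50.

0.980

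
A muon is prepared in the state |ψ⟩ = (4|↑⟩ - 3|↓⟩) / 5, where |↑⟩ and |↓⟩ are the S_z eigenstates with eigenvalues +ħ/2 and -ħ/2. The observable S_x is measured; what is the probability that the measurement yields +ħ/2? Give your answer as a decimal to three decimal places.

|+x⟩ = (|↑⟩ + |↓⟩)/√2, so ⟨+x|ψ⟩ = (1) / (√2·5).
P = |1|² / 50 = 1/50.

0.020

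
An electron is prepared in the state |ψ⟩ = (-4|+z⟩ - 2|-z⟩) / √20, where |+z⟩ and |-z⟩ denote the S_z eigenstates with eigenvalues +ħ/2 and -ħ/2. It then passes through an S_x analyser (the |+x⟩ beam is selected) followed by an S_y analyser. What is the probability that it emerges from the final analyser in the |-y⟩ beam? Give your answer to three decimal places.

First analyser (S_x): P(|+x⟩) = |⟨+x|ψ⟩|² = 36/40.
After stage 1 the state is |+x⟩; P(|-y⟩) = |⟨-y|+x⟩|² = 1/2.
Joint probability = 36/40 × 1/2 = 0.450.

0.450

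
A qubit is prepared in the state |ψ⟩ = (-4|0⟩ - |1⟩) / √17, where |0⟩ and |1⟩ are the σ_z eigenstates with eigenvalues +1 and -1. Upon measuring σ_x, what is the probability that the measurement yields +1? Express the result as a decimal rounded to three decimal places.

|+x⟩ = (|0⟩ + |1⟩)/√2, so ⟨+x|ψ⟩ = (-5) / (√2·√17).
P = |-5|² / 34 = 25/34.

0.735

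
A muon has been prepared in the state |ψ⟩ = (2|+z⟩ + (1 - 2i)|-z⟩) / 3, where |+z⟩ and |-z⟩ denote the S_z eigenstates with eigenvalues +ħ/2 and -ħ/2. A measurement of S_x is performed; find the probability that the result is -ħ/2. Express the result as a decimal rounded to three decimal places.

|-x⟩ = (|+z⟩ - |-z⟩)/√2, so ⟨-x|ψ⟩ = (1 + 2i) / (√2·3).
P = |1 + 2i|² / 18 = 5/18.

0.278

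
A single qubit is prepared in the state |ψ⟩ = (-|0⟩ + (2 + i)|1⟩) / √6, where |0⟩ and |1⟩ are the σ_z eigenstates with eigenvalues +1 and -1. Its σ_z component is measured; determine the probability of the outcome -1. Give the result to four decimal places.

0.8333

The -1 outcome corresponds to |1⟩. Its amplitude in |ψ⟩ is (2 + i)/√6.
P = |2 + i|² / 6 = 5/6.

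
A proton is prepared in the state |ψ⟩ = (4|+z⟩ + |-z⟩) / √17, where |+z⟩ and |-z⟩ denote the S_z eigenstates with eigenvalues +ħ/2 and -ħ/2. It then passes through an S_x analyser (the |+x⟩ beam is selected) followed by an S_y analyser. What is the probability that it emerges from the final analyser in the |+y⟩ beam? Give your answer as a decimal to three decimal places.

First analyser (S_x): P(|+x⟩) = |⟨+x|ψ⟩|² = 25/34.
After stage 1 the state is |+x⟩; P(|+y⟩) = |⟨+y|+x⟩|² = 1/2.
Joint probability = 25/34 × 1/2 = 0.368.

0.368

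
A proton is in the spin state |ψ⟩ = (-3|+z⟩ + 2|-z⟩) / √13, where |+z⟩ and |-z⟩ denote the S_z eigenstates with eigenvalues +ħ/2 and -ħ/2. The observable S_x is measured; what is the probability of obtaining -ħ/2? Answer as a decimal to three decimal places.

|-x⟩ = (|+z⟩ - |-z⟩)/√2, so ⟨-x|ψ⟩ = (-5) / (√2·√13).
P = |-5|² / 26 = 25/26.

0.962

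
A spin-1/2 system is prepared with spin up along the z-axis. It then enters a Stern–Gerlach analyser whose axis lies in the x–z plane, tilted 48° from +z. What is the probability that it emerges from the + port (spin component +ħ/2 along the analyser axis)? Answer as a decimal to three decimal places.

For spin-½, the probability of finding spin-up along an axis at angle θ to the initial spin direction is cos²(θ/2); spin-down is sin²(θ/2).
θ = 48°, so P = cos²(24°) ≈ 0.835.

0.835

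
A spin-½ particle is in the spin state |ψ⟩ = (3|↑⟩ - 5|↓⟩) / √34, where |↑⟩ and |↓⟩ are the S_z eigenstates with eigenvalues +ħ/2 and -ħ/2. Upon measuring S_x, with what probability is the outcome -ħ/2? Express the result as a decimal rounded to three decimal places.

0.941

|-x⟩ = (|↑⟩ - |↓⟩)/√2, so ⟨-x|ψ⟩ = (8) / (√2·√34).
P = |8|² / 68 = 64/68.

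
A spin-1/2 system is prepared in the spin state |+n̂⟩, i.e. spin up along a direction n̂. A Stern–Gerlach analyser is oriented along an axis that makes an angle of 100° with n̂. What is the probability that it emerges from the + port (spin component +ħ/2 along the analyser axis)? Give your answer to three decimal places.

0.413

For spin-½, the probability of finding spin-up along an axis at angle θ to the initial spin direction is cos²(θ/2); spin-down is sin²(θ/2).
θ = 100°, so P = cos²(50°) ≈ 0.413.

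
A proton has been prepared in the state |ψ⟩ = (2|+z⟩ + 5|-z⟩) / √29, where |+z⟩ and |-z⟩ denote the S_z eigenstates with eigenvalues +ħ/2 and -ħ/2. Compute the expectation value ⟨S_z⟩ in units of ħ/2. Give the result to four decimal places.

⟨σ_z⟩ = |a|² - |b|² divided by |a|²+|b|², with a, b the |+z⟩, |-z⟩ amplitudes.
= (4 - 25)/29 = -21/29.
⟨S_z⟩ = (ħ/2)·⟨σ_z⟩.

-0.7241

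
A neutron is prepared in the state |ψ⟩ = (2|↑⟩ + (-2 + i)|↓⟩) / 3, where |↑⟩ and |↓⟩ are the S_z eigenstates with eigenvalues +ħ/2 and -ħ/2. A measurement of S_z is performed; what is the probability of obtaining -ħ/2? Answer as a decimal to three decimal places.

The -ħ/2 outcome corresponds to |↓⟩. Its amplitude in |ψ⟩ is (-2 + i)/3.
P = |-2 + i|² / 9 = 5/9.

0.556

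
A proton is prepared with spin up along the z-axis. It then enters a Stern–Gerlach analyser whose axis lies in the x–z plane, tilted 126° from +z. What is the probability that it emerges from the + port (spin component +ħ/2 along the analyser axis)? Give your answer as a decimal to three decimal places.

For spin-½, the probability of finding spin-up along an axis at angle θ to the initial spin direction is cos²(θ/2); spin-down is sin²(θ/2).
θ = 126°, so P = cos²(63°) ≈ 0.206.

0.206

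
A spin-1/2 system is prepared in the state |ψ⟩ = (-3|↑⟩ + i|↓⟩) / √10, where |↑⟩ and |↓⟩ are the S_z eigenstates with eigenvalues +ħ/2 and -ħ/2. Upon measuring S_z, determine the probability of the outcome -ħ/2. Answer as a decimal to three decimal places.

The -ħ/2 outcome corresponds to |↓⟩. Its amplitude in |ψ⟩ is i/√10.
P = |i|² / 10 = 1/10.

0.100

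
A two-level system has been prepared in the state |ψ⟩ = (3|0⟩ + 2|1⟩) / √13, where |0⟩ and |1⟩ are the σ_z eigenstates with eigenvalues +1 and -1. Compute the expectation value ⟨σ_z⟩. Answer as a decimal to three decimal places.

0.385

⟨σ_z⟩ = |a|² - |b|² divided by |a|²+|b|², with a, b the |0⟩, |1⟩ amplitudes.
= (9 - 4)/13 = 5/13.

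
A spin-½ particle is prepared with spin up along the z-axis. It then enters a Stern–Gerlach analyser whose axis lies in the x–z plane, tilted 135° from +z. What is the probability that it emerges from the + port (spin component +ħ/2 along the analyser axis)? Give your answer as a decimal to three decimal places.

0.146

For spin-½, the probability of finding spin-up along an axis at angle θ to the initial spin direction is cos²(θ/2); spin-down is sin²(θ/2).
θ = 135°, so P = cos²(67.5°) ≈ 0.146.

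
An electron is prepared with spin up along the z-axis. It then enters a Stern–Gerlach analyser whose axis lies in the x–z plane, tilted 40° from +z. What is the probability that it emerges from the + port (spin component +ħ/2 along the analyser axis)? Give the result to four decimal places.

0.8830

For spin-½, the probability of finding spin-up along an axis at angle θ to the initial spin direction is cos²(θ/2); spin-down is sin²(θ/2).
θ = 40°, so P = cos²(20°) ≈ 0.8830.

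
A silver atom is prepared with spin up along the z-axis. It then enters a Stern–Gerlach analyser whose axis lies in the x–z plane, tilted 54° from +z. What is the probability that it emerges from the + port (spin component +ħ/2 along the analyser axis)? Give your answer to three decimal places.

For spin-½, the probability of finding spin-up along an axis at angle θ to the initial spin direction is cos²(θ/2); spin-down is sin²(θ/2).
θ = 54°, so P = cos²(27°) ≈ 0.794.

0.794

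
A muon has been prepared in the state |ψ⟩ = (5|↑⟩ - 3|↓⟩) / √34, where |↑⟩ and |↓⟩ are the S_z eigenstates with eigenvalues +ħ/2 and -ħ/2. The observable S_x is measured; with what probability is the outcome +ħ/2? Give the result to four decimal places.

0.0588

|+x⟩ = (|↑⟩ + |↓⟩)/√2, so ⟨+x|ψ⟩ = (2) / (√2·√34).
P = |2|² / 68 = 4/68.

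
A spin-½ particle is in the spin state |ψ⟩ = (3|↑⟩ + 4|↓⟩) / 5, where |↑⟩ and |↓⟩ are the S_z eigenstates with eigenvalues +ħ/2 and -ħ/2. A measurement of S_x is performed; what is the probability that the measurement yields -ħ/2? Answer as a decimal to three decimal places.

|-x⟩ = (|↑⟩ - |↓⟩)/√2, so ⟨-x|ψ⟩ = (-1) / (√2·5).
P = |-1|² / 50 = 1/50.

0.020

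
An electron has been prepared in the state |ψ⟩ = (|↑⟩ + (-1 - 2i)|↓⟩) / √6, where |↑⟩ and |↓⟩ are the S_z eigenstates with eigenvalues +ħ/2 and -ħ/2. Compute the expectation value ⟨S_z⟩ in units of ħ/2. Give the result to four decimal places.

⟨σ_z⟩ = |a|² - |b|² divided by |a|²+|b|², with a, b the |↑⟩, |↓⟩ amplitudes.
= (1 - 5)/6 = -4/6.
⟨S_z⟩ = (ħ/2)·⟨σ_z⟩.

-0.6667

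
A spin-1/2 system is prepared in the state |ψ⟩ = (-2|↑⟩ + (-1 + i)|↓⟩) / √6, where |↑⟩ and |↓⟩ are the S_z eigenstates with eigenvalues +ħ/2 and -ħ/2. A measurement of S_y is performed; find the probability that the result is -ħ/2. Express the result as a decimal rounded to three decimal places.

|-y⟩ = (|↑⟩ - i|↓⟩)/√2, so ⟨-y|ψ⟩ = (-3 - i) / (√2·√6).
P = |-3 - i|² / 12 = 10/12.

0.833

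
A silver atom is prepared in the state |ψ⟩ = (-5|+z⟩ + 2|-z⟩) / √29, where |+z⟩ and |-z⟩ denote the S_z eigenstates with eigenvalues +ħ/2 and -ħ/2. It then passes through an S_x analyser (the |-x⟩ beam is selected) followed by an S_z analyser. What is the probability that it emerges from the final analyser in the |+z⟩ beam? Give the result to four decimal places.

0.4224

First analyser (S_x): P(|-x⟩) = |⟨-x|ψ⟩|² = 49/58.
After stage 1 the state is |-x⟩; P(|+z⟩) = |⟨+z|-x⟩|² = 1/2.
Joint probability = 49/58 × 1/2 = 0.4224.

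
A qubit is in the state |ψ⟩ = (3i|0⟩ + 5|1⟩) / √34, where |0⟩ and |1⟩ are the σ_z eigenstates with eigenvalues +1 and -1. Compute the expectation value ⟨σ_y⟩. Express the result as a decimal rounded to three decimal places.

-0.882

⟨σ_y⟩ = 2 Im(a* b)/(|a|²+|b|²) with a = 3i, b = 5.
a* b = -15i, so ⟨σ_y⟩ = -30/34.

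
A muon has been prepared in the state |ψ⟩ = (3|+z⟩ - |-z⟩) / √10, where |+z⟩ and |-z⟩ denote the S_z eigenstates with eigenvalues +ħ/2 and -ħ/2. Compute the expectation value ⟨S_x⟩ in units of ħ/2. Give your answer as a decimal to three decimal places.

⟨σ_x⟩ = 2 Re(a* b)/(|a|²+|b|²) with a = 3, b = -1.
a* b = -3, so ⟨σ_x⟩ = -6/10.
⟨S_x⟩ = (ħ/2)·⟨σ_x⟩.

-0.600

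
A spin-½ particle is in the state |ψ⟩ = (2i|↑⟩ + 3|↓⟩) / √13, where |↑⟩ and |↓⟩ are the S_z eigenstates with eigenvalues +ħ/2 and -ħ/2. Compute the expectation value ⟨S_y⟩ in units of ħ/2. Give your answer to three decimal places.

⟨σ_y⟩ = 2 Im(a* b)/(|a|²+|b|²) with a = 2i, b = 3.
a* b = -6i, so ⟨σ_y⟩ = -12/13.
⟨S_y⟩ = (ħ/2)·⟨σ_y⟩.

-0.923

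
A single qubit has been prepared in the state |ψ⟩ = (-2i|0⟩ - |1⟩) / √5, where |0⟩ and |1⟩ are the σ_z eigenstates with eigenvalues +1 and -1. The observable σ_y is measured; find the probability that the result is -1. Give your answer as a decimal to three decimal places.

0.900

|-y⟩ = (|0⟩ - i|1⟩)/√2, so ⟨-y|ψ⟩ = (-3i) / (√2·√5).
P = |-3i|² / 10 = 9/10.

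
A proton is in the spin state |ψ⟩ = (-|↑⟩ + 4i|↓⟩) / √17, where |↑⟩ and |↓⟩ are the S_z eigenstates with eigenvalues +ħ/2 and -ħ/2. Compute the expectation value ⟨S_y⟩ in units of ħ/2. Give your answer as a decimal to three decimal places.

⟨σ_y⟩ = 2 Im(a* b)/(|a|²+|b|²) with a = -1, b = 4i.
a* b = -4i, so ⟨σ_y⟩ = -8/17.
⟨S_y⟩ = (ħ/2)·⟨σ_y⟩.

-0.471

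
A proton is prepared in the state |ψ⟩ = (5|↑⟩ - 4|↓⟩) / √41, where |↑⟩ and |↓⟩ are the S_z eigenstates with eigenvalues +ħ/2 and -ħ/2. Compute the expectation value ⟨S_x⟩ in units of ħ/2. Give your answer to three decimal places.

⟨σ_x⟩ = 2 Re(a* b)/(|a|²+|b|²) with a = 5, b = -4.
a* b = -20, so ⟨σ_x⟩ = -40/41.
⟨S_x⟩ = (ħ/2)·⟨σ_x⟩.

-0.976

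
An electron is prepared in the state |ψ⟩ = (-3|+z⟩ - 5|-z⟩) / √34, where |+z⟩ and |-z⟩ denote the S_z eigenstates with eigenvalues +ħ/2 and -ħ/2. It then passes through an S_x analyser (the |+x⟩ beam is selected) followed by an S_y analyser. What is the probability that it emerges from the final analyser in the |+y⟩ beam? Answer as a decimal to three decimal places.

0.471

First analyser (S_x): P(|+x⟩) = |⟨+x|ψ⟩|² = 64/68.
After stage 1 the state is |+x⟩; P(|+y⟩) = |⟨+y|+x⟩|² = 1/2.
Joint probability = 64/68 × 1/2 = 0.471.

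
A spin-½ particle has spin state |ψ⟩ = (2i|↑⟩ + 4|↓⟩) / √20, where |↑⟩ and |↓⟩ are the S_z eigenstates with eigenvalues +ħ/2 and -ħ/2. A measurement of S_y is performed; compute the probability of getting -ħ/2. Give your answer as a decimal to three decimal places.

|-y⟩ = (|↑⟩ - i|↓⟩)/√2, so ⟨-y|ψ⟩ = (6i) / (√2·√20).
P = |6i|² / 40 = 36/40.

0.900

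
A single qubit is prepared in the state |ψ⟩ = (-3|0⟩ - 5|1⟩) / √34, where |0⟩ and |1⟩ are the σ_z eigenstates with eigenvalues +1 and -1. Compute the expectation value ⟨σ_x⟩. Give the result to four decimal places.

0.8824

⟨σ_x⟩ = 2 Re(a* b)/(|a|²+|b|²) with a = -3, b = -5.
a* b = 15, so ⟨σ_x⟩ = 30/34.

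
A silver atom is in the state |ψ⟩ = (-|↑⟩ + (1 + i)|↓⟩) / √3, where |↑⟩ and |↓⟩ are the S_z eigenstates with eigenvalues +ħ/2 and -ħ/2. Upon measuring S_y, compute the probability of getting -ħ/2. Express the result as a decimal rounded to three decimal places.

0.833

|-y⟩ = (|↑⟩ - i|↓⟩)/√2, so ⟨-y|ψ⟩ = (-2 + i) / (√2·√3).
P = |-2 + i|² / 6 = 5/6.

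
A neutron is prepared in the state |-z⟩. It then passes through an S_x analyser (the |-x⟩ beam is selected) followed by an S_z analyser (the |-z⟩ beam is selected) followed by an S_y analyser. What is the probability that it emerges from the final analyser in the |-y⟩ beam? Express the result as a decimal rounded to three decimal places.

0.125

First analyser (S_x): from |-z⟩, P(|-x⟩) = 1/2.
After stage 1 the state is |-x⟩; P(|-z⟩) = |⟨-z|-x⟩|² = 1/2.
After stage 2 the state is |-z⟩; P(|-y⟩) = |⟨-y|-z⟩|² = 1/2.
Joint probability = 1/2 × 1/2 × 1/2 = 0.125.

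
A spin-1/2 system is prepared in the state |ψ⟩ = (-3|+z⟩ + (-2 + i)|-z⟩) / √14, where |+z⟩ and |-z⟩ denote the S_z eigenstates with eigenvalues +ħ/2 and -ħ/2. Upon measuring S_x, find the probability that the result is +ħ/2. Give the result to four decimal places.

0.9286

|+x⟩ = (|+z⟩ + |-z⟩)/√2, so ⟨+x|ψ⟩ = (-5 + i) / (√2·√14).
P = |-5 + i|² / 28 = 26/28.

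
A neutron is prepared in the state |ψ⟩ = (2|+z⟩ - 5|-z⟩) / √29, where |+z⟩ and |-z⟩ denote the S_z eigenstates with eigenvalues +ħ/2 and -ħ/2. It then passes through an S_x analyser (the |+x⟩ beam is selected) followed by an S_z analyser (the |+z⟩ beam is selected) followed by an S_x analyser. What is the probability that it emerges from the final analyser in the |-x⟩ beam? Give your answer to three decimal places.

0.039

First analyser (S_x): P(|+x⟩) = |⟨+x|ψ⟩|² = 9/58.
After stage 1 the state is |+x⟩; P(|+z⟩) = |⟨+z|+x⟩|² = 1/2.
After stage 2 the state is |+z⟩; P(|-x⟩) = |⟨-x|+z⟩|² = 1/2.
Joint probability = 9/58 × 1/2 × 1/2 = 0.039.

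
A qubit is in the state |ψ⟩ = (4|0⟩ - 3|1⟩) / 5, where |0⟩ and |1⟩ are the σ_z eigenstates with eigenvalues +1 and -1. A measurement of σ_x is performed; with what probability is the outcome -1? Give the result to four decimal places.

0.9800

|-x⟩ = (|0⟩ - |1⟩)/√2, so ⟨-x|ψ⟩ = (7) / (√2·5).
P = |7|² / 50 = 49/50.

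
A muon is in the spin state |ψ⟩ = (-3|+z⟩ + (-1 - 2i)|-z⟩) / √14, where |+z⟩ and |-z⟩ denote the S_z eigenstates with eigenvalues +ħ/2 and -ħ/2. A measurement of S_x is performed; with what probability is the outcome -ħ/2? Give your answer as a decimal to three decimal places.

|-x⟩ = (|+z⟩ - |-z⟩)/√2, so ⟨-x|ψ⟩ = (-2 + 2i) / (√2·√14).
P = |-2 + 2i|² / 28 = 8/28.

0.286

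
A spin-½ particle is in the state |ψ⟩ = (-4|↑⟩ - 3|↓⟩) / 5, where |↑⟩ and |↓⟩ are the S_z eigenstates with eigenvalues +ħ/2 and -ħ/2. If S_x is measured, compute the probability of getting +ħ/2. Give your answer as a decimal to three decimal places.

0.980

|+x⟩ = (|↑⟩ + |↓⟩)/√2, so ⟨+x|ψ⟩ = (-7) / (√2·5).
P = |-7|² / 50 = 49/50.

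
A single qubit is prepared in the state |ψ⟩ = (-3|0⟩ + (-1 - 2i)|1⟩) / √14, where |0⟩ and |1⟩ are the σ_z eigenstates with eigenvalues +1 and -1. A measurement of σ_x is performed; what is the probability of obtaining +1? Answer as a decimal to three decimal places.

0.714

|+x⟩ = (|0⟩ + |1⟩)/√2, so ⟨+x|ψ⟩ = (-4 - 2i) / (√2·√14).
P = |-4 - 2i|² / 28 = 20/28.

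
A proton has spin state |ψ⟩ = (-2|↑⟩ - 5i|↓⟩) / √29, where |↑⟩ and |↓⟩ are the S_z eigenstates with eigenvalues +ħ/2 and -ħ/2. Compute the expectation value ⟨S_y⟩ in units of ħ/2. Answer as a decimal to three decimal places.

0.690

⟨σ_y⟩ = 2 Im(a* b)/(|a|²+|b|²) with a = -2, b = -5i.
a* b = 10i, so ⟨σ_y⟩ = 20/29.
⟨S_y⟩ = (ħ/2)·⟨σ_y⟩.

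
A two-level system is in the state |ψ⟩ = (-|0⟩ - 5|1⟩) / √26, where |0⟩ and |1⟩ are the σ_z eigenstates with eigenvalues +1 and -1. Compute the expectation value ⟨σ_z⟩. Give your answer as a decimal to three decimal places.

⟨σ_z⟩ = |a|² - |b|² divided by |a|²+|b|², with a, b the |0⟩, |1⟩ amplitudes.
= (1 - 25)/26 = -24/26.

-0.923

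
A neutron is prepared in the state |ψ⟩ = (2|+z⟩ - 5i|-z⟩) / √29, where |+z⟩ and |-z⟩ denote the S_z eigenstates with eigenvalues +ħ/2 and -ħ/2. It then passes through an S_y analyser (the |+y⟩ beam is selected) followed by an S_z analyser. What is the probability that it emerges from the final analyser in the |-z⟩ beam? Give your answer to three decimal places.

First analyser (S_y): P(|+y⟩) = |⟨+y|ψ⟩|² = 9/58.
After stage 1 the state is |+y⟩; P(|-z⟩) = |⟨-z|+y⟩|² = 1/2.
Joint probability = 9/58 × 1/2 = 0.078.

0.078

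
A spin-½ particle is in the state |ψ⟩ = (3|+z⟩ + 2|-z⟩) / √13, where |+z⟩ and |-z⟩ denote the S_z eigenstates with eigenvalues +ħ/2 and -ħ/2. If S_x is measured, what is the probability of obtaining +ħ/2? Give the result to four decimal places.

0.9615

|+x⟩ = (|+z⟩ + |-z⟩)/√2, so ⟨+x|ψ⟩ = (5) / (√2·√13).
P = |5|² / 26 = 25/26.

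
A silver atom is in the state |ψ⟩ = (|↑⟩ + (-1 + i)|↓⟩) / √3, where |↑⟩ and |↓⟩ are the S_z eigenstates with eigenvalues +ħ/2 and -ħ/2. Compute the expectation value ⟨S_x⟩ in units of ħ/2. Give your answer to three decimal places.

⟨σ_x⟩ = 2 Re(a* b)/(|a|²+|b|²) with a = 1, b = (-1 + i).
a* b = (-1 + i), so ⟨σ_x⟩ = -2/3.
⟨S_x⟩ = (ħ/2)·⟨σ_x⟩.

-0.667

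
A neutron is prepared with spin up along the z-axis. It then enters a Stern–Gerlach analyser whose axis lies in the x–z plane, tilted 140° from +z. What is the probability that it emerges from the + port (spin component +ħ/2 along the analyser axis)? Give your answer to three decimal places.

0.117

For spin-½, the probability of finding spin-up along an axis at angle θ to the initial spin direction is cos²(θ/2); spin-down is sin²(θ/2).
θ = 140°, so P = cos²(70°) ≈ 0.117.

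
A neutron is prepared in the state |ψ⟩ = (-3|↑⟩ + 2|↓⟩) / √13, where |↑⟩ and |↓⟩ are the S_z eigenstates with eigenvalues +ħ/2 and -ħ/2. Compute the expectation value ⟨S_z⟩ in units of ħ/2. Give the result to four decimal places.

0.3846

⟨σ_z⟩ = |a|² - |b|² divided by |a|²+|b|², with a, b the |↑⟩, |↓⟩ amplitudes.
= (9 - 4)/13 = 5/13.
⟨S_z⟩ = (ħ/2)·⟨σ_z⟩.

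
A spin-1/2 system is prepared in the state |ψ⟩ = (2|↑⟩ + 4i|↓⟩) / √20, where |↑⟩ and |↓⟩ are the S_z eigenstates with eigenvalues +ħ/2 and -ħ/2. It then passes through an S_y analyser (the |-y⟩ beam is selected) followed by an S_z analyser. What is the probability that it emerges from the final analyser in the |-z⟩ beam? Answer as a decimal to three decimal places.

0.050

First analyser (S_y): P(|-y⟩) = |⟨-y|ψ⟩|² = 4/40.
After stage 1 the state is |-y⟩; P(|-z⟩) = |⟨-z|-y⟩|² = 1/2.
Joint probability = 4/40 × 1/2 = 0.050.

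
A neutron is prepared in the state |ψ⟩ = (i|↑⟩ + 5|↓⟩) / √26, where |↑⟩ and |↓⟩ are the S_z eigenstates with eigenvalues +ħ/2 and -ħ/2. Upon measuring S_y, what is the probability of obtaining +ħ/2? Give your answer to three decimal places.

0.308

|+y⟩ = (|↑⟩ + i|↓⟩)/√2, so ⟨+y|ψ⟩ = (-4i) / (√2·√26).
P = |-4i|² / 52 = 16/52.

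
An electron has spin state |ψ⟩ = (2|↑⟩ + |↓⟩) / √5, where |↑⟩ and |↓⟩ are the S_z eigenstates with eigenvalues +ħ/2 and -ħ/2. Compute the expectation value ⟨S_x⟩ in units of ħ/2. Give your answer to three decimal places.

⟨σ_x⟩ = 2 Re(a* b)/(|a|²+|b|²) with a = 2, b = 1.
a* b = 2, so ⟨σ_x⟩ = 4/5.
⟨S_x⟩ = (ħ/2)·⟨σ_x⟩.

0.800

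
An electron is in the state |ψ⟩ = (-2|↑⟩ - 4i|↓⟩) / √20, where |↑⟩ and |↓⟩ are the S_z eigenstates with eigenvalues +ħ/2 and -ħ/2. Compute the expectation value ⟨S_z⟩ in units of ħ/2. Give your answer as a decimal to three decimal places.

⟨σ_z⟩ = |a|² - |b|² divided by |a|²+|b|², with a, b the |↑⟩, |↓⟩ amplitudes.
= (4 - 16)/20 = -12/20.
⟨S_z⟩ = (ħ/2)·⟨σ_z⟩.

-0.600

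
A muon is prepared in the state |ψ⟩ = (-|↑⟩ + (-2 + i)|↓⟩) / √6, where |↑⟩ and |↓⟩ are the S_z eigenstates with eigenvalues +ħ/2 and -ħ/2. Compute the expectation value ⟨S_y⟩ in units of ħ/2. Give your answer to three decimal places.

⟨σ_y⟩ = 2 Im(a* b)/(|a|²+|b|²) with a = -1, b = (-2 + i).
a* b = (2 - i), so ⟨σ_y⟩ = -2/6.
⟨S_y⟩ = (ħ/2)·⟨σ_y⟩.

-0.333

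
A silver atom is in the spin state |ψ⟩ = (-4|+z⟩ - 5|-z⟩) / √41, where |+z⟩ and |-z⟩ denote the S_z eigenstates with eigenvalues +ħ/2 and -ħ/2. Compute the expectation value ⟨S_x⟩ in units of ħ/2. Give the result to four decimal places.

⟨σ_x⟩ = 2 Re(a* b)/(|a|²+|b|²) with a = -4, b = -5.
a* b = 20, so ⟨σ_x⟩ = 40/41.
⟨S_x⟩ = (ħ/2)·⟨σ_x⟩.

0.9756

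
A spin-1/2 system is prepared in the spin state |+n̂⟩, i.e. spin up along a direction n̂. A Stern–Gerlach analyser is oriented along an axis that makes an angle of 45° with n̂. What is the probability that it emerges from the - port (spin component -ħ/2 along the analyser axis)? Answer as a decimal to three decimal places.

For spin-½, the probability of finding spin-up along an axis at angle θ to the initial spin direction is cos²(θ/2); spin-down is sin²(θ/2).
θ = 45°, so P = sin²(22.5°) ≈ 0.146.

0.146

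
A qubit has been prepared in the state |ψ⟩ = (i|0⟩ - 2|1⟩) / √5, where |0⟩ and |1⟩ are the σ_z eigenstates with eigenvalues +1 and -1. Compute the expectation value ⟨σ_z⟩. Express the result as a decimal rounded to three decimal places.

-0.600

⟨σ_z⟩ = |a|² - |b|² divided by |a|²+|b|², with a, b the |0⟩, |1⟩ amplitudes.
= (1 - 4)/5 = -3/5.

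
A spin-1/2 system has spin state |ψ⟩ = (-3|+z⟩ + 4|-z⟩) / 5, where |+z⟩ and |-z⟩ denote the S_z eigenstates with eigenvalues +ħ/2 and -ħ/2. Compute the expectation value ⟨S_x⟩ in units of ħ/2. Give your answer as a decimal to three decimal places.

-0.960

⟨σ_x⟩ = 2 Re(a* b)/(|a|²+|b|²) with a = -3, b = 4.
a* b = -12, so ⟨σ_x⟩ = -24/25.
⟨S_x⟩ = (ħ/2)·⟨σ_x⟩.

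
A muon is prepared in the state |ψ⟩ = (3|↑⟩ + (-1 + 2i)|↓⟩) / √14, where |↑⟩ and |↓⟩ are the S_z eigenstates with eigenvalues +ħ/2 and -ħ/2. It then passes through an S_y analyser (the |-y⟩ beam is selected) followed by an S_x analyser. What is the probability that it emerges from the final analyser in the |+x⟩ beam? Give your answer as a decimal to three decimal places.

0.036

First analyser (S_y): P(|-y⟩) = |⟨-y|ψ⟩|² = 2/28.
After stage 1 the state is |-y⟩; P(|+x⟩) = |⟨+x|-y⟩|² = 1/2.
Joint probability = 2/28 × 1/2 = 0.036.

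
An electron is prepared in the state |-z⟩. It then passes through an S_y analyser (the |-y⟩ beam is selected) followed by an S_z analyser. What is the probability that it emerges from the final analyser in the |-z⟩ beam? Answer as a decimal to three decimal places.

0.250

First analyser (S_y): from |-z⟩, P(|-y⟩) = 1/2.
After stage 1 the state is |-y⟩; P(|-z⟩) = |⟨-z|-y⟩|² = 1/2.
Joint probability = 1/2 × 1/2 = 0.250.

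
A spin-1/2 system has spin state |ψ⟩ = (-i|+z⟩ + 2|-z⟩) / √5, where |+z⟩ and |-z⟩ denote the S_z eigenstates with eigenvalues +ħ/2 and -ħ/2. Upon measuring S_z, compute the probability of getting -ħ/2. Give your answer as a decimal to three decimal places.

0.800

The -ħ/2 outcome corresponds to |-z⟩. Its amplitude in |ψ⟩ is 2/√5.
P = |2|² / 5 = 4/5.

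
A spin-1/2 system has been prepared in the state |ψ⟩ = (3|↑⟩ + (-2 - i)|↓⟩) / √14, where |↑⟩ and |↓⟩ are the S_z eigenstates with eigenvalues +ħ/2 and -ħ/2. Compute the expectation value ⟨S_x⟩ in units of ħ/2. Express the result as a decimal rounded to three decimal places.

⟨σ_x⟩ = 2 Re(a* b)/(|a|²+|b|²) with a = 3, b = (-2 - i).
a* b = (-6 - 3i), so ⟨σ_x⟩ = -12/14.
⟨S_x⟩ = (ħ/2)·⟨σ_x⟩.

-0.857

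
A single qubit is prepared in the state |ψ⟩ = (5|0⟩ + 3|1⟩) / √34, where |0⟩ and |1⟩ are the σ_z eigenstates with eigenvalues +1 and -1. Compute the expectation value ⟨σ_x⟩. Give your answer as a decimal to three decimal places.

⟨σ_x⟩ = 2 Re(a* b)/(|a|²+|b|²) with a = 5, b = 3.
a* b = 15, so ⟨σ_x⟩ = 30/34.

0.882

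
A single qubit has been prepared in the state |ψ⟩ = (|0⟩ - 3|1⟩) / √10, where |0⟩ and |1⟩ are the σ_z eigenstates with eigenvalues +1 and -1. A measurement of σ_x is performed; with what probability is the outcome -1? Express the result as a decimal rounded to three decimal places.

0.800

|-x⟩ = (|0⟩ - |1⟩)/√2, so ⟨-x|ψ⟩ = (4) / (√2·√10).
P = |4|² / 20 = 16/20.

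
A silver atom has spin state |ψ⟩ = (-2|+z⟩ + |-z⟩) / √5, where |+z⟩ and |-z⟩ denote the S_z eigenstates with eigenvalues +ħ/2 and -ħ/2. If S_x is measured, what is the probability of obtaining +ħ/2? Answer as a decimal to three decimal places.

0.100

|+x⟩ = (|+z⟩ + |-z⟩)/√2, so ⟨+x|ψ⟩ = (-1) / (√2·√5).
P = |-1|² / 10 = 1/10.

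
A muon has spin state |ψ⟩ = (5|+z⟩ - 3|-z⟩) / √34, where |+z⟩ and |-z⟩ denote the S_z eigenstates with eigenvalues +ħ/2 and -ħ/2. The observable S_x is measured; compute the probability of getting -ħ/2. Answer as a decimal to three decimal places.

0.941

|-x⟩ = (|+z⟩ - |-z⟩)/√2, so ⟨-x|ψ⟩ = (8) / (√2·√34).
P = |8|² / 68 = 64/68.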